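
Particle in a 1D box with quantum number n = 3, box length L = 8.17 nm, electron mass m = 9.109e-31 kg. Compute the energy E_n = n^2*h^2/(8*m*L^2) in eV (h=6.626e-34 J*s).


E = n^2 * h^2 / (8 * m * L^2)
= 3^2 * (6.626e-34)^2 / (8 * 9.109e-31 * (8.17e-9)^2)
= 9 * 4.3904e-67 / (8 * 9.109e-31 * 6.6749e-17)
= 8.1235e-21 J
= 0.0507 eV

0.0507


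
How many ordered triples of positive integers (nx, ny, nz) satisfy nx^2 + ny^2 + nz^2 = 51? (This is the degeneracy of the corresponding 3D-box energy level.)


Enumerate all (nx, ny, nz) with nx^2 + ny^2 + nz^2 = 51:
(1,1,7)
(1,5,5)
(1,7,1)
(5,1,5)
(5,5,1)
(7,1,1)
Total degeneracy = 6

6


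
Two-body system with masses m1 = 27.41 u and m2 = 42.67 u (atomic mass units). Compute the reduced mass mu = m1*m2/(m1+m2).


mu = m1 * m2 / (m1 + m2)
= 27.41 * 42.67 / (27.41 + 42.67)
= 1169.5847 / 70.08
= 16.6893 u

16.6893


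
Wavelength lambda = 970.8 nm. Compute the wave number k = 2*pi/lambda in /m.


k = 2 * pi / lambda
= 6.2832 / (970.8e-9)
= 6.2832 / 9.7080e-07
= 6.4722e+06 /m

6.4722e+06


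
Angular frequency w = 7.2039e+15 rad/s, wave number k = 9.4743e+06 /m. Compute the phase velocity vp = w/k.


vp = w / k
= 7.2039e+15 / 9.4743e+06
= 7.6036e+08 m/s

7.6036e+08


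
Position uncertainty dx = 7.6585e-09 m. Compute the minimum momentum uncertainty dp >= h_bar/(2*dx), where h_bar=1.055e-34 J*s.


dp = h_bar / (2 * dx)
= 1.055e-34 / (2 * 7.6585e-09)
= 1.055e-34 / 1.5317e-08
= 6.8878e-27 kg*m/s

6.8878e-27


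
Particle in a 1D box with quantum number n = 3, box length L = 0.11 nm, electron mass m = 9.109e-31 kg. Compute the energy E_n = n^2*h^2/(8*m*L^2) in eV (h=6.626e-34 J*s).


E = n^2 * h^2 / (8 * m * L^2)
= 3^2 * (6.626e-34)^2 / (8 * 9.109e-31 * (0.11e-9)^2)
= 9 * 4.3904e-67 / (8 * 9.109e-31 * 1.2100e-20)
= 4.4813e-17 J
= 279.7286 eV

279.7286


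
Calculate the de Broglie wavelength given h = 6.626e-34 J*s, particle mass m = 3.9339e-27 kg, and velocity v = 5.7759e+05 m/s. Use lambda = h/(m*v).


lambda = h / (m * v)
= 6.626e-34 / (3.9339e-27 * 5.7759e+05)
= 6.626e-34 / 2.2722e-21
= 2.9161e-13 m

2.9161e-13


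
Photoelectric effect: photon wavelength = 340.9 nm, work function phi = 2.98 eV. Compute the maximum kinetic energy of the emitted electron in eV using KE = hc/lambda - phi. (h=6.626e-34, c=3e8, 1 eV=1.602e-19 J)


E_photon = hc / lambda
= (6.626e-34)(3e8) / (340.9e-9)
= 5.8310e-19 J
= 3.6398 eV
KE = E_photon - phi
= 3.6398 - 2.98
= 0.6598 eV

0.6598


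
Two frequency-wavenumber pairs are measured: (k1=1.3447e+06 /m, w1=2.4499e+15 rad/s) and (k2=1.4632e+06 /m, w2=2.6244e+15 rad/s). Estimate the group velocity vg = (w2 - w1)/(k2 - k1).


vg = (w2 - w1) / (k2 - k1)
= (2.6244e+15 - 2.4499e+15) / (1.4632e+06 - 1.3447e+06)
= 1.7450e+14 / 1.1850e+05
= 1.4726e+09 m/s

1.4726e+09


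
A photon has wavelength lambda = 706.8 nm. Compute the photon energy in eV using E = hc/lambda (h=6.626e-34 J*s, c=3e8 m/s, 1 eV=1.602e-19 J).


E = hc / lambda
= (6.626e-34)(3e8) / (706.8e-9)
= 1.9878e-25 / 7.0680e-07
= 2.8124e-19 J
Converting to eV: 2.8124e-19 / 1.602e-19
= 1.7556 eV

1.7556


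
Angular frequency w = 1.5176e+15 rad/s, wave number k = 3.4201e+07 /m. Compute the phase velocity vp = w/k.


vp = w / k
= 1.5176e+15 / 3.4201e+07
= 4.4373e+07 m/s

4.4373e+07


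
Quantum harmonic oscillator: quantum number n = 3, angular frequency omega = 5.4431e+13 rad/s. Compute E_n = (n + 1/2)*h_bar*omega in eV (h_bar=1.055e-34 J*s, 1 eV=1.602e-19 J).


E = (n + 1/2) * h_bar * omega
= (3 + 0.5) * 1.055e-34 * 5.4431e+13
= 3.5 * 5.7425e-21
= 2.0099e-20 J
= 0.1255 eV

0.1255


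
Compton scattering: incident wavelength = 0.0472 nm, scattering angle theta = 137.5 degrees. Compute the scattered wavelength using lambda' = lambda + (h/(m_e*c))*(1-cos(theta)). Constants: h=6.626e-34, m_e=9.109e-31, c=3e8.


Compton wavelength: h/(m_e*c) = 2.4247e-12 m
d_lambda = 2.4247e-12 * (1 - cos(137.5 deg))
= 2.4247e-12 * 1.737277
= 4.2124e-12 m = 0.004212 nm
lambda' = 0.0472 + 0.004212
= 0.051412 nm

0.051412


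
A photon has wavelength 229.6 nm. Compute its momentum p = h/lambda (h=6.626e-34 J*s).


p = h / lambda
= 6.626e-34 / (229.6e-9)
= 6.626e-34 / 2.2960e-07
= 2.8859e-27 kg*m/s

2.8859e-27


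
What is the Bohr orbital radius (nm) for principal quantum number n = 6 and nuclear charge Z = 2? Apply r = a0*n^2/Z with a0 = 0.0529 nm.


r = a0 * n^2 / Z
= 0.0529 * 6^2 / 2
= 0.0529 * 36 / 2
= 0.9522 nm

0.9522


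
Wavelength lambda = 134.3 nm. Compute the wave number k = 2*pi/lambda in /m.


k = 2 * pi / lambda
= 6.2832 / (134.3e-9)
= 6.2832 / 1.3430e-07
= 4.6785e+07 /m

4.6785e+07


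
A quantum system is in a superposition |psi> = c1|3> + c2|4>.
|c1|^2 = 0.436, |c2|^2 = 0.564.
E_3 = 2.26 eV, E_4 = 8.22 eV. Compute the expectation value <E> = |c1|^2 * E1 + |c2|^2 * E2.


<E> = |c1|^2 * E1 + |c2|^2 * E2
= 0.436 * 2.26 + 0.564 * 8.22
= 0.9854 + 4.6361
= 5.6214 eV

5.6214


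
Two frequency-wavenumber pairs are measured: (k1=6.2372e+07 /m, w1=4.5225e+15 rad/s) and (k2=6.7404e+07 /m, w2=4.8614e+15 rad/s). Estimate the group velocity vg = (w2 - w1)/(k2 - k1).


vg = (w2 - w1) / (k2 - k1)
= (4.8614e+15 - 4.5225e+15) / (6.7404e+07 - 6.2372e+07)
= 3.3890e+14 / 5.0320e+06
= 6.7349e+07 m/s

6.7349e+07


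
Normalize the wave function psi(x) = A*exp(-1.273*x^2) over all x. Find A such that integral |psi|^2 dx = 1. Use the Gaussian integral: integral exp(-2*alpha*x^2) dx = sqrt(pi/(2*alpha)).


integral |psi|^2 dx = A^2 * sqrt(pi/(2*alpha)) = 1
A^2 = sqrt(2*alpha/pi)
= sqrt(2 * 1.273 / pi)
= 0.900232
A = sqrt(0.900232)
= 0.9488

0.9488


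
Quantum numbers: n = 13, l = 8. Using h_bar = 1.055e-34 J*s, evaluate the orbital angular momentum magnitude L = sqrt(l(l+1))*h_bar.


L = sqrt(l*(l+1)) * h_bar
= sqrt(8 * 9) * 1.055e-34
= sqrt(72) * 1.055e-34
= 8.4853 * 1.055e-34
= 8.9520e-34 J*s

8.9520e-34


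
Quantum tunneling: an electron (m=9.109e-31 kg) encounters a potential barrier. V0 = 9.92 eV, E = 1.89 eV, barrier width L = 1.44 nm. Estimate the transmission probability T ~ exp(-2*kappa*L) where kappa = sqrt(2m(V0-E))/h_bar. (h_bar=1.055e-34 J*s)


V0 - E = 8.03 eV = 1.2864e-18 J
kappa = sqrt(2 * m * (V0-E)) / h_bar
= sqrt(2 * 9.109e-31 * 1.2864e-18) / 1.055e-34
= 1.4511e+10 /m
2*kappa*L = 2 * 1.4511e+10 * 1.44e-9
= 41.7907
T = exp(-41.7907) = 7.088260e-19

7.088260e-19


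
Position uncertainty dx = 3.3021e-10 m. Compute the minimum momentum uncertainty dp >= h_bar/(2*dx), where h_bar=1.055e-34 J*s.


dp = h_bar / (2 * dx)
= 1.055e-34 / (2 * 3.3021e-10)
= 1.055e-34 / 6.6042e-10
= 1.5975e-25 kg*m/s

1.5975e-25


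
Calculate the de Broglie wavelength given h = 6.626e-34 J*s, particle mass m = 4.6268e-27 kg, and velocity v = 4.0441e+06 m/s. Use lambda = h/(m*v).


lambda = h / (m * v)
= 6.626e-34 / (4.6268e-27 * 4.0441e+06)
= 6.626e-34 / 1.8711e-20
= 3.5412e-14 m

3.5412e-14


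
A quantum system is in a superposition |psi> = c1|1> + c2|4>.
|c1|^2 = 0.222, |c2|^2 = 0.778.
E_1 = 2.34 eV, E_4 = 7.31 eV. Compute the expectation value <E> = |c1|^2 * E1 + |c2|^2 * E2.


<E> = |c1|^2 * E1 + |c2|^2 * E2
= 0.222 * 2.34 + 0.778 * 7.31
= 0.5195 + 5.6872
= 6.2067 eV

6.2067


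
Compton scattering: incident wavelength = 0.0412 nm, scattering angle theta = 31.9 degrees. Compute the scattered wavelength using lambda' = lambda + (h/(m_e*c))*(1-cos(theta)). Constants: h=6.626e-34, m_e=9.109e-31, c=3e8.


Compton wavelength: h/(m_e*c) = 2.4247e-12 m
d_lambda = 2.4247e-12 * (1 - cos(31.9 deg))
= 2.4247e-12 * 0.151028
= 3.6620e-13 m = 0.000366 nm
lambda' = 0.0412 + 0.000366
= 0.041566 nm

0.041566


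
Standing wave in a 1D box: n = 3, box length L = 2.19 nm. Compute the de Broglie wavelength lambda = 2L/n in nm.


lambda = 2L / n
= 2 * 2.19 / 3
= 4.38 / 3
= 1.46 nm

1.46


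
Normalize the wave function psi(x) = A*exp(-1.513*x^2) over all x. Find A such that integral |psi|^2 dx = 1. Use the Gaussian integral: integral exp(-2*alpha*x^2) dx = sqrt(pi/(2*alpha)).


integral |psi|^2 dx = A^2 * sqrt(pi/(2*alpha)) = 1
A^2 = sqrt(2*alpha/pi)
= sqrt(2 * 1.513 / pi)
= 0.98143
A = sqrt(0.98143)
= 0.9907

0.9907


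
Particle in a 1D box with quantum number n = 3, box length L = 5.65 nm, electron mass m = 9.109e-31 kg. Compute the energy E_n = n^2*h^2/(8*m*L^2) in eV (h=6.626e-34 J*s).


E = n^2 * h^2 / (8 * m * L^2)
= 3^2 * (6.626e-34)^2 / (8 * 9.109e-31 * (5.65e-9)^2)
= 9 * 4.3904e-67 / (8 * 9.109e-31 * 3.1923e-17)
= 1.6986e-20 J
= 0.106 eV

0.106


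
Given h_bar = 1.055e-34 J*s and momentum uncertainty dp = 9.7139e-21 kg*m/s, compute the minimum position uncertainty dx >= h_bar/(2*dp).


dx = h_bar / (2 * dp)
= 1.055e-34 / (2 * 9.7139e-21)
= 1.055e-34 / 1.9428e-20
= 5.4304e-15 m

5.4304e-15


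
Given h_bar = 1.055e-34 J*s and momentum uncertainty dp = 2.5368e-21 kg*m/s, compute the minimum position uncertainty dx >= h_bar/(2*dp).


dx = h_bar / (2 * dp)
= 1.055e-34 / (2 * 2.5368e-21)
= 1.055e-34 / 5.0736e-21
= 2.0794e-14 m

2.0794e-14


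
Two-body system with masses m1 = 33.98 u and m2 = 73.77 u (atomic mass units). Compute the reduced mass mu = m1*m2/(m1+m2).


mu = m1 * m2 / (m1 + m2)
= 33.98 * 73.77 / (33.98 + 73.77)
= 2506.7046 / 107.75
= 23.2641 u

23.2641


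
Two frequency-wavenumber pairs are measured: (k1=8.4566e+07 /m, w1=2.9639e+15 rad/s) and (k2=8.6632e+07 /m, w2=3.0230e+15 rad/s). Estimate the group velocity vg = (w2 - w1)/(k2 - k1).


vg = (w2 - w1) / (k2 - k1)
= (3.0230e+15 - 2.9639e+15) / (8.6632e+07 - 8.4566e+07)
= 5.9100e+13 / 2.0660e+06
= 2.8606e+07 m/s

2.8606e+07


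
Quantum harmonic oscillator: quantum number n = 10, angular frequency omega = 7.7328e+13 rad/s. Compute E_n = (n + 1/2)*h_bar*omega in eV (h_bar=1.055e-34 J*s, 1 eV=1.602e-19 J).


E = (n + 1/2) * h_bar * omega
= (10 + 0.5) * 1.055e-34 * 7.7328e+13
= 10.5 * 8.1581e-21
= 8.5660e-20 J
= 0.5347 eV

0.5347


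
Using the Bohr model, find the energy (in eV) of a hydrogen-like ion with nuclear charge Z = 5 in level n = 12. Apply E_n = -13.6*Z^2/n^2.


E_n = -13.6 * Z^2 / n^2
= -13.6 * 5^2 / 12^2
= -13.6 * 25 / 144
= -2.3611 eV

-2.3611


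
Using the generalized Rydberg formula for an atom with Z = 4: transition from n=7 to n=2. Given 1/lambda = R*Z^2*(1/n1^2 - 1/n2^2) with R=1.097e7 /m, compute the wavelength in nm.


1/lambda = R * Z^2 * (1/n1^2 - 1/n2^2)
= 1.097e7 * 4^2 * (1/2^2 - 1/7^2)
= 1.097e7 * 16 * (0.25 - 0.020408)
= 4.0298e+07 /m
lambda = 1 / 4.0298e+07
= 24.8152 nm

24.8152


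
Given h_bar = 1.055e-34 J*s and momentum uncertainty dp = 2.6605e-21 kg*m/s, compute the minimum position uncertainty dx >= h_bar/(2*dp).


dx = h_bar / (2 * dp)
= 1.055e-34 / (2 * 2.6605e-21)
= 1.055e-34 / 5.3210e-21
= 1.9827e-14 m

1.9827e-14


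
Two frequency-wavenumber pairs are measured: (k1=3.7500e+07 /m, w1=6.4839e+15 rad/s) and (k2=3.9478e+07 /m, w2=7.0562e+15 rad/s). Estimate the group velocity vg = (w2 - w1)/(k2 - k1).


vg = (w2 - w1) / (k2 - k1)
= (7.0562e+15 - 6.4839e+15) / (3.9478e+07 - 3.7500e+07)
= 5.7230e+14 / 1.9780e+06
= 2.8933e+08 m/s

2.8933e+08


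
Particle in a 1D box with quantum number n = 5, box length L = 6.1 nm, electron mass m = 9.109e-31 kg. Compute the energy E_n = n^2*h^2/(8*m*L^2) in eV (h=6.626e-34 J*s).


E = n^2 * h^2 / (8 * m * L^2)
= 5^2 * (6.626e-34)^2 / (8 * 9.109e-31 * (6.1e-9)^2)
= 25 * 4.3904e-67 / (8 * 9.109e-31 * 3.7210e-17)
= 4.0478e-20 J
= 0.2527 eV

0.2527


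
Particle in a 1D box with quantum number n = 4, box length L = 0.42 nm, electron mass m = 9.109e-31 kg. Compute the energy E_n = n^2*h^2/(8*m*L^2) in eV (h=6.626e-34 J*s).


E = n^2 * h^2 / (8 * m * L^2)
= 4^2 * (6.626e-34)^2 / (8 * 9.109e-31 * (0.42e-9)^2)
= 16 * 4.3904e-67 / (8 * 9.109e-31 * 1.7640e-19)
= 5.4647e-18 J
= 34.1115 eV

34.1115


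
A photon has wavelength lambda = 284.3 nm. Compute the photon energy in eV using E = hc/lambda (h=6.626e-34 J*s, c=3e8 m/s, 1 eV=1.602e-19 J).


E = hc / lambda
= (6.626e-34)(3e8) / (284.3e-9)
= 1.9878e-25 / 2.8430e-07
= 6.9919e-19 J
Converting to eV: 6.9919e-19 / 1.602e-19
= 4.3645 eV

4.3645


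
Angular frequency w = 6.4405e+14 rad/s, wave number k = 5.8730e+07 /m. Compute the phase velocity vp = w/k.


vp = w / k
= 6.4405e+14 / 5.8730e+07
= 1.0966e+07 m/s

1.0966e+07


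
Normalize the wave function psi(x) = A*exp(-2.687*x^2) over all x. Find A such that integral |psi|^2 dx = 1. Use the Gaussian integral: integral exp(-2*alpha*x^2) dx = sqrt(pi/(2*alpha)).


integral |psi|^2 dx = A^2 * sqrt(pi/(2*alpha)) = 1
A^2 = sqrt(2*alpha/pi)
= sqrt(2 * 2.687 / pi)
= 1.307898
A = sqrt(1.307898)
= 1.1436

1.1436


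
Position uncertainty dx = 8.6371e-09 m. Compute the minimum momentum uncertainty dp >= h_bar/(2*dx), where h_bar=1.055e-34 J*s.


dp = h_bar / (2 * dx)
= 1.055e-34 / (2 * 8.6371e-09)
= 1.055e-34 / 1.7274e-08
= 6.1074e-27 kg*m/s

6.1074e-27


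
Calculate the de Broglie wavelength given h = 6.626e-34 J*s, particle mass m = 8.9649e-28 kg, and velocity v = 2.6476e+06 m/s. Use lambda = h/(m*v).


lambda = h / (m * v)
= 6.626e-34 / (8.9649e-28 * 2.6476e+06)
= 6.626e-34 / 2.3735e-21
= 2.7916e-13 m

2.7916e-13


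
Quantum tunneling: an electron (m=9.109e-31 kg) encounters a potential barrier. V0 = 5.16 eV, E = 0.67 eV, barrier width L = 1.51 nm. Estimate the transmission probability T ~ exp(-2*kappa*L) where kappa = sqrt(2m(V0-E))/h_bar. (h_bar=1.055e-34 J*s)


V0 - E = 4.49 eV = 7.1930e-19 J
kappa = sqrt(2 * m * (V0-E)) / h_bar
= sqrt(2 * 9.109e-31 * 7.1930e-19) / 1.055e-34
= 1.0851e+10 /m
2*kappa*L = 2 * 1.0851e+10 * 1.51e-9
= 32.7687
T = exp(-32.7687) = 5.871281e-15

5.871281e-15


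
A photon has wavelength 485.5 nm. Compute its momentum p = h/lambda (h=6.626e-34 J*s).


p = h / lambda
= 6.626e-34 / (485.5e-9)
= 6.626e-34 / 4.8550e-07
= 1.3648e-27 kg*m/s

1.3648e-27


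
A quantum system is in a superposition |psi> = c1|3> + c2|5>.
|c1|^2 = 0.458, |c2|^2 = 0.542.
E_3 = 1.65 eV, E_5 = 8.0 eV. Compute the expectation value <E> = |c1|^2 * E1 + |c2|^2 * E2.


<E> = |c1|^2 * E1 + |c2|^2 * E2
= 0.458 * 1.65 + 0.542 * 8.0
= 0.7557 + 4.336
= 5.0917 eV

5.0917


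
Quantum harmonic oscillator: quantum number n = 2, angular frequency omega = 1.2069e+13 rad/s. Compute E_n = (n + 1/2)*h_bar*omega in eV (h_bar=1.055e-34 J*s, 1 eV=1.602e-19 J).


E = (n + 1/2) * h_bar * omega
= (2 + 0.5) * 1.055e-34 * 1.2069e+13
= 2.5 * 1.2733e-21
= 3.1832e-21 J
= 0.0199 eV

0.0199


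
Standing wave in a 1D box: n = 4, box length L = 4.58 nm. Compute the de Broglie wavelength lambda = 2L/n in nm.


lambda = 2L / n
= 2 * 4.58 / 4
= 9.16 / 4
= 2.29 nm

2.29


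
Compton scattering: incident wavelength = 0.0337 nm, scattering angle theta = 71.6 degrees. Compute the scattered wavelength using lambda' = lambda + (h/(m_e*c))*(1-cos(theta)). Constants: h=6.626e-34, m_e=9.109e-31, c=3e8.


Compton wavelength: h/(m_e*c) = 2.4247e-12 m
d_lambda = 2.4247e-12 * (1 - cos(71.6 deg))
= 2.4247e-12 * 0.684351
= 1.6594e-12 m = 0.001659 nm
lambda' = 0.0337 + 0.001659
= 0.035359 nm

0.035359


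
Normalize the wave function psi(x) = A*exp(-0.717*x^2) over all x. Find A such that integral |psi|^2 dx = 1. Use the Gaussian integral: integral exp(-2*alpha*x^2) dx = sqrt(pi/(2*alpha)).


integral |psi|^2 dx = A^2 * sqrt(pi/(2*alpha)) = 1
A^2 = sqrt(2*alpha/pi)
= sqrt(2 * 0.717 / pi)
= 0.675616
A = sqrt(0.675616)
= 0.822

0.822


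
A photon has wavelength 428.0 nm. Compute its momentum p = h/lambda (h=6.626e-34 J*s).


p = h / lambda
= 6.626e-34 / (428.0e-9)
= 6.626e-34 / 4.2800e-07
= 1.5481e-27 kg*m/s

1.5481e-27


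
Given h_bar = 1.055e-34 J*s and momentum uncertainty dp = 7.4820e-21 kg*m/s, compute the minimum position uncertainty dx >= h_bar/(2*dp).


dx = h_bar / (2 * dp)
= 1.055e-34 / (2 * 7.4820e-21)
= 1.055e-34 / 1.4964e-20
= 7.0503e-15 m

7.0503e-15


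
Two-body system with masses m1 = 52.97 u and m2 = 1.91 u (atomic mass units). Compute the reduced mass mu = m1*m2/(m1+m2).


mu = m1 * m2 / (m1 + m2)
= 52.97 * 1.91 / (52.97 + 1.91)
= 101.1727 / 54.88
= 1.8435 u

1.8435


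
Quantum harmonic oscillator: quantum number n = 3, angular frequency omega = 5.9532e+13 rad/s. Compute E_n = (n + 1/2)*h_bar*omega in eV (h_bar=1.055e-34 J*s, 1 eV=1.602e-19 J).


E = (n + 1/2) * h_bar * omega
= (3 + 0.5) * 1.055e-34 * 5.9532e+13
= 3.5 * 6.2806e-21
= 2.1982e-20 J
= 0.1372 eV

0.1372


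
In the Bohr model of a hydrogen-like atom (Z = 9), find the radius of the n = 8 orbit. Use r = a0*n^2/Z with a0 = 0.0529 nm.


r = a0 * n^2 / Z
= 0.0529 * 8^2 / 9
= 0.0529 * 64 / 9
= 0.3762 nm

0.3762


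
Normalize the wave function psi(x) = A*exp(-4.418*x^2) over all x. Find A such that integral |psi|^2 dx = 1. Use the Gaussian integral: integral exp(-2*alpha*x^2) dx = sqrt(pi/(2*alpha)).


integral |psi|^2 dx = A^2 * sqrt(pi/(2*alpha)) = 1
A^2 = sqrt(2*alpha/pi)
= sqrt(2 * 4.418 / pi)
= 1.677077
A = sqrt(1.677077)
= 1.295

1.295


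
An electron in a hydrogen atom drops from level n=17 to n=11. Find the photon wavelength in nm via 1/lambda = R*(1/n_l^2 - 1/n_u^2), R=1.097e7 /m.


1/lambda = R * (1/n_l^2 - 1/n_u^2)
= 1.097e7 * (1/11^2 - 1/17^2)
= 1.097e7 * (0.008264 - 0.00346)
= 1.097e7 * 0.004804
= 5.2703e+04 /m
lambda = 1 / 5.2703e+04 = 18974.3673 nm

18974.3673


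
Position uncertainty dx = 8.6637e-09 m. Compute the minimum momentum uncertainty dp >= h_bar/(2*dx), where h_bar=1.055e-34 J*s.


dp = h_bar / (2 * dx)
= 1.055e-34 / (2 * 8.6637e-09)
= 1.055e-34 / 1.7327e-08
= 6.0886e-27 kg*m/s

6.0886e-27


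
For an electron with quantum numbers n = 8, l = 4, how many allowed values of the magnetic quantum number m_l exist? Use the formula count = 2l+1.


m_l ranges from -l to +l in integer steps
So m_l goes from -4 to +4
Count = 2l + 1 = 2*4 + 1
= 9

9


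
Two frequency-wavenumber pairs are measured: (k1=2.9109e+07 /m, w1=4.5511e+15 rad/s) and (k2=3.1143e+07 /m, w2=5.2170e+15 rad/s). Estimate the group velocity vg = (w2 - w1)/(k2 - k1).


vg = (w2 - w1) / (k2 - k1)
= (5.2170e+15 - 4.5511e+15) / (3.1143e+07 - 2.9109e+07)
= 6.6590e+14 / 2.0340e+06
= 3.2738e+08 m/s

3.2738e+08


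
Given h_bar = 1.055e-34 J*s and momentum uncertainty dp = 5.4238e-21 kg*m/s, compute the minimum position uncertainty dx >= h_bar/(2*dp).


dx = h_bar / (2 * dp)
= 1.055e-34 / (2 * 5.4238e-21)
= 1.055e-34 / 1.0848e-20
= 9.7257e-15 m

9.7257e-15


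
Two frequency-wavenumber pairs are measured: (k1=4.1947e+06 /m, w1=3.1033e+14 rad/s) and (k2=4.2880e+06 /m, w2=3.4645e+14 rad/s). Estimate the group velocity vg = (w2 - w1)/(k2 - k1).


vg = (w2 - w1) / (k2 - k1)
= (3.4645e+14 - 3.1033e+14) / (4.2880e+06 - 4.1947e+06)
= 3.6120e+13 / 9.3300e+04
= 3.8714e+08 m/s

3.8714e+08


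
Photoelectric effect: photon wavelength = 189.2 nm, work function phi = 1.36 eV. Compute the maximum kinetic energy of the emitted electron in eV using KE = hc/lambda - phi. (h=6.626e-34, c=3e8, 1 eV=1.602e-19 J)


E_photon = hc / lambda
= (6.626e-34)(3e8) / (189.2e-9)
= 1.0506e-18 J
= 6.5583 eV
KE = E_photon - phi
= 6.5583 - 1.36
= 5.1983 eV

5.1983


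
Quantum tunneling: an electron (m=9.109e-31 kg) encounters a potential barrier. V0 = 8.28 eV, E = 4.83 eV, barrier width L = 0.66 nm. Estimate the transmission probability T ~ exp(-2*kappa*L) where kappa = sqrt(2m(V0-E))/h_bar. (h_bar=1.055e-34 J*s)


V0 - E = 3.45 eV = 5.5269e-19 J
kappa = sqrt(2 * m * (V0-E)) / h_bar
= sqrt(2 * 9.109e-31 * 5.5269e-19) / 1.055e-34
= 9.5113e+09 /m
2*kappa*L = 2 * 9.5113e+09 * 0.66e-9
= 12.5549
T = exp(-12.5549) = 3.527639e-06

3.527639e-06


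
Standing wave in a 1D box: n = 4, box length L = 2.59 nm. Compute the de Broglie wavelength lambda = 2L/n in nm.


lambda = 2L / n
= 2 * 2.59 / 4
= 5.18 / 4
= 1.295 nm

1.295


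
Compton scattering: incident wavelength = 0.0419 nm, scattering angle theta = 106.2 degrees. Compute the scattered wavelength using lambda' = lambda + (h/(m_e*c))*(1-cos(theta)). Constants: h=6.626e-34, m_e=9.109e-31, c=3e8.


Compton wavelength: h/(m_e*c) = 2.4247e-12 m
d_lambda = 2.4247e-12 * (1 - cos(106.2 deg))
= 2.4247e-12 * 1.278991
= 3.1012e-12 m = 0.003101 nm
lambda' = 0.0419 + 0.003101
= 0.045001 nm

0.045001


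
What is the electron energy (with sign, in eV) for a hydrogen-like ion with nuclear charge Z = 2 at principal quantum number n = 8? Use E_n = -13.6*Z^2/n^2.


E_n = -13.6 * Z^2 / n^2
= -13.6 * 2^2 / 8^2
= -13.6 * 4 / 64
= -0.85 eV

-0.85


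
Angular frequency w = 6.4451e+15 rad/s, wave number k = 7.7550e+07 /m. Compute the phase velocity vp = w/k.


vp = w / k
= 6.4451e+15 / 7.7550e+07
= 8.3109e+07 m/s

8.3109e+07


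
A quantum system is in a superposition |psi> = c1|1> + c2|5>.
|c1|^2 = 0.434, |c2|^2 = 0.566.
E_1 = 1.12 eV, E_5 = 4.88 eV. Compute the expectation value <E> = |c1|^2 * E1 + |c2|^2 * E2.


<E> = |c1|^2 * E1 + |c2|^2 * E2
= 0.434 * 1.12 + 0.566 * 4.88
= 0.4861 + 2.7621
= 3.2482 eV

3.2482


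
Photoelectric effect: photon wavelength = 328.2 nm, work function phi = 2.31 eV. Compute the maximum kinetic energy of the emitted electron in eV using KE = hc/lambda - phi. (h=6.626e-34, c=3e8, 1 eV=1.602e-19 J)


E_photon = hc / lambda
= (6.626e-34)(3e8) / (328.2e-9)
= 6.0567e-19 J
= 3.7807 eV
KE = E_photon - phi
= 3.7807 - 2.31
= 1.4707 eV

1.4707


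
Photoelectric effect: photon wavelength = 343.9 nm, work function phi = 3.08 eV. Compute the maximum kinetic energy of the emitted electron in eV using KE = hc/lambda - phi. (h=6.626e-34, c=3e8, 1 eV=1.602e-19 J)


E_photon = hc / lambda
= (6.626e-34)(3e8) / (343.9e-9)
= 5.7802e-19 J
= 3.6081 eV
KE = E_photon - phi
= 3.6081 - 3.08
= 0.5281 eV

0.5281


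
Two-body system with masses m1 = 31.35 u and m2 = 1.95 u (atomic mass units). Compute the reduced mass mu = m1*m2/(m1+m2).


mu = m1 * m2 / (m1 + m2)
= 31.35 * 1.95 / (31.35 + 1.95)
= 61.1325 / 33.3
= 1.8358 u

1.8358


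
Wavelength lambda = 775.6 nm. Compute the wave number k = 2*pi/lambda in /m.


k = 2 * pi / lambda
= 6.2832 / (775.6e-9)
= 6.2832 / 7.7560e-07
= 8.1011e+06 /m

8.1011e+06


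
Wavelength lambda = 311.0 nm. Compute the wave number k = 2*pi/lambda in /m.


k = 2 * pi / lambda
= 6.2832 / (311.0e-9)
= 6.2832 / 3.1100e-07
= 2.0203e+07 /m

2.0203e+07


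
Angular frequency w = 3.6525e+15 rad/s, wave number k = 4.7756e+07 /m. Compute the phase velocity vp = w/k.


vp = w / k
= 3.6525e+15 / 4.7756e+07
= 7.6483e+07 m/s

7.6483e+07


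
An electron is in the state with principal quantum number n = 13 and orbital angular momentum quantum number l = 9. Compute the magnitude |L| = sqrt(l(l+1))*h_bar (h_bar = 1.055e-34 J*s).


L = sqrt(l*(l+1)) * h_bar
= sqrt(9 * 10) * 1.055e-34
= sqrt(90) * 1.055e-34
= 9.4868 * 1.055e-34
= 1.0009e-33 J*s

1.0009e-33


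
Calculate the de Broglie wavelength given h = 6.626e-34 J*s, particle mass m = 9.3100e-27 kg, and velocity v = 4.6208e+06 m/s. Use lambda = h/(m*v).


lambda = h / (m * v)
= 6.626e-34 / (9.3100e-27 * 4.6208e+06)
= 6.626e-34 / 4.3020e-20
= 1.5402e-14 m

1.5402e-14


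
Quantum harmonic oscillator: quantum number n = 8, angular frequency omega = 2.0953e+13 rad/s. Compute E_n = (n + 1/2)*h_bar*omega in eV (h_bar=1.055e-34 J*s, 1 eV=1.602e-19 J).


E = (n + 1/2) * h_bar * omega
= (8 + 0.5) * 1.055e-34 * 2.0953e+13
= 8.5 * 2.2105e-21
= 1.8790e-20 J
= 0.1173 eV

0.1173


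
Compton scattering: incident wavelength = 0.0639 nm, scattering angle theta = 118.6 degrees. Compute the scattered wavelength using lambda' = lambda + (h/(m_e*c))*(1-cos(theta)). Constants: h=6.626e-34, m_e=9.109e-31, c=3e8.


Compton wavelength: h/(m_e*c) = 2.4247e-12 m
d_lambda = 2.4247e-12 * (1 - cos(118.6 deg))
= 2.4247e-12 * 1.478692
= 3.5854e-12 m = 0.003585 nm
lambda' = 0.0639 + 0.003585
= 0.067485 nm

0.067485


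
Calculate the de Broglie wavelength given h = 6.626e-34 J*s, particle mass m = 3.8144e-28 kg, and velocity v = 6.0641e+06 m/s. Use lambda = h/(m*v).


lambda = h / (m * v)
= 6.626e-34 / (3.8144e-28 * 6.0641e+06)
= 6.626e-34 / 2.3131e-21
= 2.8646e-13 m

2.8646e-13


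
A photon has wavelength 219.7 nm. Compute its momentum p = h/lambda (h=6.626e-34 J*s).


p = h / lambda
= 6.626e-34 / (219.7e-9)
= 6.626e-34 / 2.1970e-07
= 3.0159e-27 kg*m/s

3.0159e-27


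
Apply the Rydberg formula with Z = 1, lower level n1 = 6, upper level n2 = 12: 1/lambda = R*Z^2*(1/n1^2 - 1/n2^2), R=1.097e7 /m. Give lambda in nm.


1/lambda = R * Z^2 * (1/n1^2 - 1/n2^2)
= 1.097e7 * 1^2 * (1/6^2 - 1/12^2)
= 1.097e7 * 1 * (0.027778 - 0.006944)
= 2.2854e+05 /m
lambda = 1 / 2.2854e+05
= 4375.5697 nm

4375.5697


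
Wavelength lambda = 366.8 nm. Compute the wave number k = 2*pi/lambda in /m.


k = 2 * pi / lambda
= 6.2832 / (366.8e-9)
= 6.2832 / 3.6680e-07
= 1.7130e+07 /m

1.7130e+07


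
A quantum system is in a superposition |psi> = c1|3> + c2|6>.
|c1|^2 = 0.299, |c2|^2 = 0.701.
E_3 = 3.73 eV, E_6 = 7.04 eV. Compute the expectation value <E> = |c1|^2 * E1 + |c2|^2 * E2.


<E> = |c1|^2 * E1 + |c2|^2 * E2
= 0.299 * 3.73 + 0.701 * 7.04
= 1.1153 + 4.935
= 6.0503 eV

6.0503


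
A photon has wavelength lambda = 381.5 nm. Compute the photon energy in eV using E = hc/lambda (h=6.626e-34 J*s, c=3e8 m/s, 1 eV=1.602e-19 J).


E = hc / lambda
= (6.626e-34)(3e8) / (381.5e-9)
= 1.9878e-25 / 3.8150e-07
= 5.2105e-19 J
Converting to eV: 5.2105e-19 / 1.602e-19
= 3.2525 eV

3.2525


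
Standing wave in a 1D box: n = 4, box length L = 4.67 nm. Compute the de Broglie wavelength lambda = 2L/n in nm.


lambda = 2L / n
= 2 * 4.67 / 4
= 9.34 / 4
= 2.335 nm

2.335


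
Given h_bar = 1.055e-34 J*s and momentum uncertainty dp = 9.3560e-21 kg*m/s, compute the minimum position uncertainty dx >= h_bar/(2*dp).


dx = h_bar / (2 * dp)
= 1.055e-34 / (2 * 9.3560e-21)
= 1.055e-34 / 1.8712e-20
= 5.6381e-15 m

5.6381e-15


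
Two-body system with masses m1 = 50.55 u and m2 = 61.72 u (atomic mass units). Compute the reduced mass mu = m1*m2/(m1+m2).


mu = m1 * m2 / (m1 + m2)
= 50.55 * 61.72 / (50.55 + 61.72)
= 3119.946 / 112.27
= 27.7897 u

27.7897


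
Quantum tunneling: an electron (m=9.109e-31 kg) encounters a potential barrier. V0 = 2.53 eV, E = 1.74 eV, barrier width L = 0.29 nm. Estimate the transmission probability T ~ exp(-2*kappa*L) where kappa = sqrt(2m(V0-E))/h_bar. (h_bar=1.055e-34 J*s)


V0 - E = 0.79 eV = 1.2656e-19 J
kappa = sqrt(2 * m * (V0-E)) / h_bar
= sqrt(2 * 9.109e-31 * 1.2656e-19) / 1.055e-34
= 4.5514e+09 /m
2*kappa*L = 2 * 4.5514e+09 * 0.29e-9
= 2.6398
T = exp(-2.6398) = 7.137569e-02

7.137569e-02


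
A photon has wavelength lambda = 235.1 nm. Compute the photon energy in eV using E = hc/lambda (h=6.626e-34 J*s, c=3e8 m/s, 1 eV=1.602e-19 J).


E = hc / lambda
= (6.626e-34)(3e8) / (235.1e-9)
= 1.9878e-25 / 2.3510e-07
= 8.4551e-19 J
Converting to eV: 8.4551e-19 / 1.602e-19
= 5.2779 eV

5.2779


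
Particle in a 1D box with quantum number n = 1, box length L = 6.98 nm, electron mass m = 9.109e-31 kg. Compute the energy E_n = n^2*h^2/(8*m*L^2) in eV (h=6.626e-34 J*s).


E = n^2 * h^2 / (8 * m * L^2)
= 1^2 * (6.626e-34)^2 / (8 * 9.109e-31 * (6.98e-9)^2)
= 1 * 4.3904e-67 / (8 * 9.109e-31 * 4.8720e-17)
= 1.2366e-21 J
= 0.0077 eV

0.0077


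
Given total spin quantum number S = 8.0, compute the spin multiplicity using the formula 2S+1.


Spin multiplicity = 2S + 1
= 2 * 8.0 + 1
= 16.0 + 1
= 17

17


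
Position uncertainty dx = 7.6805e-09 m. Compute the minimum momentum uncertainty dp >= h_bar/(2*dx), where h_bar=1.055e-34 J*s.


dp = h_bar / (2 * dx)
= 1.055e-34 / (2 * 7.6805e-09)
= 1.055e-34 / 1.5361e-08
= 6.8680e-27 kg*m/s

6.8680e-27


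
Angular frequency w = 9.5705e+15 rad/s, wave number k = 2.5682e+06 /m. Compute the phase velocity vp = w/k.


vp = w / k
= 9.5705e+15 / 2.5682e+06
= 3.7265e+09 m/s

3.7265e+09


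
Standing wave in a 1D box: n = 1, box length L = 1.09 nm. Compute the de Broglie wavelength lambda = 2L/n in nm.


lambda = 2L / n
= 2 * 1.09 / 1
= 2.18 / 1
= 2.18 nm

2.18


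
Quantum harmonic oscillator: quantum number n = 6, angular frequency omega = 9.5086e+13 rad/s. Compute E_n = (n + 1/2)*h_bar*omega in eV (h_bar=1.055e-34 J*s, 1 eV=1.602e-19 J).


E = (n + 1/2) * h_bar * omega
= (6 + 0.5) * 1.055e-34 * 9.5086e+13
= 6.5 * 1.0032e-20
= 6.5205e-20 J
= 0.407 eV

0.407


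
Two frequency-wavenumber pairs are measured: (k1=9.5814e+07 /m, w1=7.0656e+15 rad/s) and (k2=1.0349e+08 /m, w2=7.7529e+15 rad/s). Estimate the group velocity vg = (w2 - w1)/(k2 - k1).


vg = (w2 - w1) / (k2 - k1)
= (7.7529e+15 - 7.0656e+15) / (1.0349e+08 - 9.5814e+07)
= 6.8730e+14 / 7.6760e+06
= 8.9539e+07 m/s

8.9539e+07


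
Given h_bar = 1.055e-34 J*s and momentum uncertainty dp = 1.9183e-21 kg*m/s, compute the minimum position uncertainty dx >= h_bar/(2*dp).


dx = h_bar / (2 * dp)
= 1.055e-34 / (2 * 1.9183e-21)
= 1.055e-34 / 3.8366e-21
= 2.7498e-14 m

2.7498e-14


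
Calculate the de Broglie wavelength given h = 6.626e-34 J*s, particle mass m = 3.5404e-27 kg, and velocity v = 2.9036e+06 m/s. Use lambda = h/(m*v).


lambda = h / (m * v)
= 6.626e-34 / (3.5404e-27 * 2.9036e+06)
= 6.626e-34 / 1.0280e-20
= 6.4456e-14 m

6.4456e-14


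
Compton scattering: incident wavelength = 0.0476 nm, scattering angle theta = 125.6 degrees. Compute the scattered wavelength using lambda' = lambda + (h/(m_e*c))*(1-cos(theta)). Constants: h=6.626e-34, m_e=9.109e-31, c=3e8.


Compton wavelength: h/(m_e*c) = 2.4247e-12 m
d_lambda = 2.4247e-12 * (1 - cos(125.6 deg))
= 2.4247e-12 * 1.582123
= 3.8362e-12 m = 0.003836 nm
lambda' = 0.0476 + 0.003836
= 0.051436 nm

0.051436


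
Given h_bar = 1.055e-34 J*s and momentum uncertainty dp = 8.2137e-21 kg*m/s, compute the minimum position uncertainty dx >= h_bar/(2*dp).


dx = h_bar / (2 * dp)
= 1.055e-34 / (2 * 8.2137e-21)
= 1.055e-34 / 1.6427e-20
= 6.4222e-15 m

6.4222e-15


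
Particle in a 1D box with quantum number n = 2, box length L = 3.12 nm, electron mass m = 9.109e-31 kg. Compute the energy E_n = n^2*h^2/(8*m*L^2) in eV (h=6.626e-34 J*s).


E = n^2 * h^2 / (8 * m * L^2)
= 2^2 * (6.626e-34)^2 / (8 * 9.109e-31 * (3.12e-9)^2)
= 4 * 4.3904e-67 / (8 * 9.109e-31 * 9.7344e-18)
= 2.4757e-20 J
= 0.1545 eV

0.1545


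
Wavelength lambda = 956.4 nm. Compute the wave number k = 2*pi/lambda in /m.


k = 2 * pi / lambda
= 6.2832 / (956.4e-9)
= 6.2832 / 9.5640e-07
= 6.5696e+06 /m

6.5696e+06


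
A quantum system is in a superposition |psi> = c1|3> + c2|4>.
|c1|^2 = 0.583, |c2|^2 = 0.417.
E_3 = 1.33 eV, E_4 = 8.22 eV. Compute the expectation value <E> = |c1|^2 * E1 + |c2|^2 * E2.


<E> = |c1|^2 * E1 + |c2|^2 * E2
= 0.583 * 1.33 + 0.417 * 8.22
= 0.7754 + 3.4277
= 4.2031 eV

4.2031


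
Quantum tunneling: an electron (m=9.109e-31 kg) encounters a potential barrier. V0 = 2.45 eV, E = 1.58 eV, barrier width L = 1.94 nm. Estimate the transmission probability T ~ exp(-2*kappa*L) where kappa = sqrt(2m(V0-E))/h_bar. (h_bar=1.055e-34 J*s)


V0 - E = 0.87 eV = 1.3937e-19 J
kappa = sqrt(2 * m * (V0-E)) / h_bar
= sqrt(2 * 9.109e-31 * 1.3937e-19) / 1.055e-34
= 4.7763e+09 /m
2*kappa*L = 2 * 4.7763e+09 * 1.94e-9
= 18.5319
T = exp(-18.5319) = 8.947216e-09

8.947216e-09


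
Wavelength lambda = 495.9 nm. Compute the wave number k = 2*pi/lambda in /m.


k = 2 * pi / lambda
= 6.2832 / (495.9e-9)
= 6.2832 / 4.9590e-07
= 1.2670e+07 /m

1.2670e+07


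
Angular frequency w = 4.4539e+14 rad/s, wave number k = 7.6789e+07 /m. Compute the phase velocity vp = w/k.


vp = w / k
= 4.4539e+14 / 7.6789e+07
= 5.8002e+06 m/s

5.8002e+06


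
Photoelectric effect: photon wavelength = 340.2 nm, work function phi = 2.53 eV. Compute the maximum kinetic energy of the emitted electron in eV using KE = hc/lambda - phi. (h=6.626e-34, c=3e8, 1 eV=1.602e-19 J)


E_photon = hc / lambda
= (6.626e-34)(3e8) / (340.2e-9)
= 5.8430e-19 J
= 3.6473 eV
KE = E_photon - phi
= 3.6473 - 2.53
= 1.1173 eV

1.1173


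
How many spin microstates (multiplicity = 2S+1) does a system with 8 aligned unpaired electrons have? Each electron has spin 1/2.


Total spin S = N * (1/2) = 8 * 0.5 = 4.0
Spin multiplicity = 2S + 1
= 2 * 4.0 + 1
= 9

9


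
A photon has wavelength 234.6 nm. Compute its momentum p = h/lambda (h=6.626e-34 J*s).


p = h / lambda
= 6.626e-34 / (234.6e-9)
= 6.626e-34 / 2.3460e-07
= 2.8244e-27 kg*m/s

2.8244e-27


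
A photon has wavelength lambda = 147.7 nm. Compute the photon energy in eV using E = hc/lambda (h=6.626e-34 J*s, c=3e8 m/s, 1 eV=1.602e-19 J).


E = hc / lambda
= (6.626e-34)(3e8) / (147.7e-9)
= 1.9878e-25 / 1.4770e-07
= 1.3458e-18 J
Converting to eV: 1.3458e-18 / 1.602e-19
= 8.401 eV

8.401


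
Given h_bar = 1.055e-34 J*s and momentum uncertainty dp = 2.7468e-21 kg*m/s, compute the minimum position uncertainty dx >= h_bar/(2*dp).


dx = h_bar / (2 * dp)
= 1.055e-34 / (2 * 2.7468e-21)
= 1.055e-34 / 5.4936e-21
= 1.9204e-14 m

1.9204e-14


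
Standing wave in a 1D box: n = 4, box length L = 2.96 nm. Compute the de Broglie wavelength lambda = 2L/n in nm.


lambda = 2L / n
= 2 * 2.96 / 4
= 5.92 / 4
= 1.48 nm

1.48


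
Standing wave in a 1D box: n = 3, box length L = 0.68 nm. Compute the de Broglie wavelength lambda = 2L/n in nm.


lambda = 2L / n
= 2 * 0.68 / 3
= 1.36 / 3
= 0.4533 nm

0.4533


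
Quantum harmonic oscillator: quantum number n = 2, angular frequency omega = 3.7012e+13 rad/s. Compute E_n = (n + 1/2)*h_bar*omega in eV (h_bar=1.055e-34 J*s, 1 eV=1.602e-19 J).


E = (n + 1/2) * h_bar * omega
= (2 + 0.5) * 1.055e-34 * 3.7012e+13
= 2.5 * 3.9048e-21
= 9.7619e-21 J
= 0.0609 eV

0.0609


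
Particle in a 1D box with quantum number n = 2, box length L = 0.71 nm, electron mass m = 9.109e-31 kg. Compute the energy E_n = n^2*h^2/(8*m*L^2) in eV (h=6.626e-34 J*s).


E = n^2 * h^2 / (8 * m * L^2)
= 2^2 * (6.626e-34)^2 / (8 * 9.109e-31 * (0.71e-9)^2)
= 4 * 4.3904e-67 / (8 * 9.109e-31 * 5.0410e-19)
= 4.7806e-19 J
= 2.9842 eV

2.9842


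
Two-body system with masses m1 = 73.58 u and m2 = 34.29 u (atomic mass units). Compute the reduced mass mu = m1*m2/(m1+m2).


mu = m1 * m2 / (m1 + m2)
= 73.58 * 34.29 / (73.58 + 34.29)
= 2523.0582 / 107.87
= 23.3898 u

23.3898


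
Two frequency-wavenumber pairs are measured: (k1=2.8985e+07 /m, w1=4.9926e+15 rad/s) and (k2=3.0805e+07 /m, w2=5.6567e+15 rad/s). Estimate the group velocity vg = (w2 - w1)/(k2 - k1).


vg = (w2 - w1) / (k2 - k1)
= (5.6567e+15 - 4.9926e+15) / (3.0805e+07 - 2.8985e+07)
= 6.6410e+14 / 1.8200e+06
= 3.6489e+08 m/s

3.6489e+08


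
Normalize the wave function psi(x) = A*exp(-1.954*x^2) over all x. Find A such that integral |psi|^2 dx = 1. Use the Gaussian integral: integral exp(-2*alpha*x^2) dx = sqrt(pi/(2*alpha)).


integral |psi|^2 dx = A^2 * sqrt(pi/(2*alpha)) = 1
A^2 = sqrt(2*alpha/pi)
= sqrt(2 * 1.954 / pi)
= 1.115327
A = sqrt(1.115327)
= 1.0561

1.0561


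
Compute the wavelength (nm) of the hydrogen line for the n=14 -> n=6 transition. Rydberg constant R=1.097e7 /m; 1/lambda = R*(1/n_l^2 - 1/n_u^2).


1/lambda = R * (1/n_l^2 - 1/n_u^2)
= 1.097e7 * (1/6^2 - 1/14^2)
= 1.097e7 * (0.027778 - 0.005102)
= 1.097e7 * 0.022676
= 2.4875e+05 /m
lambda = 1 / 2.4875e+05 = 4020.0547 nm

4020.0547


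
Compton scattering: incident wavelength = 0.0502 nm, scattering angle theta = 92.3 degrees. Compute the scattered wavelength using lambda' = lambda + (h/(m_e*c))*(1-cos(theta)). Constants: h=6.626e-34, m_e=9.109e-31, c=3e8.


Compton wavelength: h/(m_e*c) = 2.4247e-12 m
d_lambda = 2.4247e-12 * (1 - cos(92.3 deg))
= 2.4247e-12 * 1.040132
= 2.5220e-12 m = 0.002522 nm
lambda' = 0.0502 + 0.002522
= 0.052722 nm

0.052722


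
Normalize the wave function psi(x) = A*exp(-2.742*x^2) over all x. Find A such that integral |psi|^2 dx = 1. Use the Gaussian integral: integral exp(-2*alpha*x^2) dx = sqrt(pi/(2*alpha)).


integral |psi|^2 dx = A^2 * sqrt(pi/(2*alpha)) = 1
A^2 = sqrt(2*alpha/pi)
= sqrt(2 * 2.742 / pi)
= 1.321216
A = sqrt(1.321216)
= 1.1494

1.1494


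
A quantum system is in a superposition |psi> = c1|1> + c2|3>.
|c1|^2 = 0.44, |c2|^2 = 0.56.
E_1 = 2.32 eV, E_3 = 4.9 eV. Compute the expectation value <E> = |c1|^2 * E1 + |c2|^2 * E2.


<E> = |c1|^2 * E1 + |c2|^2 * E2
= 0.44 * 2.32 + 0.56 * 4.9
= 1.0208 + 2.744
= 3.7648 eV

3.7648


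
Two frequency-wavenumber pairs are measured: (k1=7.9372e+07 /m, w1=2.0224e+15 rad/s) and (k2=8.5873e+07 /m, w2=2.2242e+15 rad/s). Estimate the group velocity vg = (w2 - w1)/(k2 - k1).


vg = (w2 - w1) / (k2 - k1)
= (2.2242e+15 - 2.0224e+15) / (8.5873e+07 - 7.9372e+07)
= 2.0180e+14 / 6.5010e+06
= 3.1041e+07 m/s

3.1041e+07


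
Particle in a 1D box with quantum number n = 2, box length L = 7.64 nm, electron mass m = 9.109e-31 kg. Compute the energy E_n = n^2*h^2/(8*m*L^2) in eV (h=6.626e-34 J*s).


E = n^2 * h^2 / (8 * m * L^2)
= 2^2 * (6.626e-34)^2 / (8 * 9.109e-31 * (7.64e-9)^2)
= 4 * 4.3904e-67 / (8 * 9.109e-31 * 5.8370e-17)
= 4.1287e-21 J
= 0.0258 eV

0.0258


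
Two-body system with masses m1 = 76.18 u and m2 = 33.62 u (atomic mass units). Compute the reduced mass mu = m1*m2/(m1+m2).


mu = m1 * m2 / (m1 + m2)
= 76.18 * 33.62 / (76.18 + 33.62)
= 2561.1716 / 109.8
= 23.3258 u

23.3258


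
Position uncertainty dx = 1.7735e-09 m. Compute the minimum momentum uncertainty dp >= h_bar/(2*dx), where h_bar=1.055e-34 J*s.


dp = h_bar / (2 * dx)
= 1.055e-34 / (2 * 1.7735e-09)
= 1.055e-34 / 3.5470e-09
= 2.9743e-26 kg*m/s

2.9743e-26


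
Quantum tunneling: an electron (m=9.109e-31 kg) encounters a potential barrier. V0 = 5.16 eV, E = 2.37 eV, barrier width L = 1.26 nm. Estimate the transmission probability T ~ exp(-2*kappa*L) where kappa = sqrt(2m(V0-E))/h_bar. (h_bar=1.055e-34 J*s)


V0 - E = 2.79 eV = 4.4696e-19 J
kappa = sqrt(2 * m * (V0-E)) / h_bar
= sqrt(2 * 9.109e-31 * 4.4696e-19) / 1.055e-34
= 8.5533e+09 /m
2*kappa*L = 2 * 8.5533e+09 * 1.26e-9
= 21.5542
T = exp(-21.5542) = 4.356447e-10

4.356447e-10


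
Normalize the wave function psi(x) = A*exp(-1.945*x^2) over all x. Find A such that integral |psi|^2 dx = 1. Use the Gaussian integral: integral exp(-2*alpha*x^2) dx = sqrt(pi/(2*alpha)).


integral |psi|^2 dx = A^2 * sqrt(pi/(2*alpha)) = 1
A^2 = sqrt(2*alpha/pi)
= sqrt(2 * 1.945 / pi)
= 1.112756
A = sqrt(1.112756)
= 1.0549

1.0549


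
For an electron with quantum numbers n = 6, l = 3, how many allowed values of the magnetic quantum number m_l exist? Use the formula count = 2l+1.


m_l ranges from -l to +l in integer steps
So m_l goes from -3 to +3
Count = 2l + 1 = 2*3 + 1
= 7

7


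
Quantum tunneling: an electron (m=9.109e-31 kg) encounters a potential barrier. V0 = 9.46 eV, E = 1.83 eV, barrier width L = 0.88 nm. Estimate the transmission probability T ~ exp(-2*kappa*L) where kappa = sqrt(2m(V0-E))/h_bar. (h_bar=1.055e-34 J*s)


V0 - E = 7.63 eV = 1.2223e-18 J
kappa = sqrt(2 * m * (V0-E)) / h_bar
= sqrt(2 * 9.109e-31 * 1.2223e-18) / 1.055e-34
= 1.4145e+10 /m
2*kappa*L = 2 * 1.4145e+10 * 0.88e-9
= 24.8945
T = exp(-24.8945) = 1.543261e-11

1.543261e-11


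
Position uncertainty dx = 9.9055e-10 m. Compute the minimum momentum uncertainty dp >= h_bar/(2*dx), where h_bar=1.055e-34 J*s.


dp = h_bar / (2 * dx)
= 1.055e-34 / (2 * 9.9055e-10)
= 1.055e-34 / 1.9811e-09
= 5.3253e-26 kg*m/s

5.3253e-26


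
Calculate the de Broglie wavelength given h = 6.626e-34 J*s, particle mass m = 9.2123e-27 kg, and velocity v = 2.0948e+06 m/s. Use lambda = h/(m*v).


lambda = h / (m * v)
= 6.626e-34 / (9.2123e-27 * 2.0948e+06)
= 6.626e-34 / 1.9298e-20
= 3.4335e-14 m

3.4335e-14


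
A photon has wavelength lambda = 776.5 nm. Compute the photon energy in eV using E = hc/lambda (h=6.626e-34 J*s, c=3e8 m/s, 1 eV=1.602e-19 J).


E = hc / lambda
= (6.626e-34)(3e8) / (776.5e-9)
= 1.9878e-25 / 7.7650e-07
= 2.5599e-19 J
Converting to eV: 2.5599e-19 / 1.602e-19
= 1.598 eV

1.598


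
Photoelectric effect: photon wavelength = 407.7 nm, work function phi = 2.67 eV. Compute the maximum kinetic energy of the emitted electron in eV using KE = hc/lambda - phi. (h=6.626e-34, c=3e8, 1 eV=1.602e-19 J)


E_photon = hc / lambda
= (6.626e-34)(3e8) / (407.7e-9)
= 4.8756e-19 J
= 3.0435 eV
KE = E_photon - phi
= 3.0435 - 2.67
= 0.3735 eV

0.3735
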